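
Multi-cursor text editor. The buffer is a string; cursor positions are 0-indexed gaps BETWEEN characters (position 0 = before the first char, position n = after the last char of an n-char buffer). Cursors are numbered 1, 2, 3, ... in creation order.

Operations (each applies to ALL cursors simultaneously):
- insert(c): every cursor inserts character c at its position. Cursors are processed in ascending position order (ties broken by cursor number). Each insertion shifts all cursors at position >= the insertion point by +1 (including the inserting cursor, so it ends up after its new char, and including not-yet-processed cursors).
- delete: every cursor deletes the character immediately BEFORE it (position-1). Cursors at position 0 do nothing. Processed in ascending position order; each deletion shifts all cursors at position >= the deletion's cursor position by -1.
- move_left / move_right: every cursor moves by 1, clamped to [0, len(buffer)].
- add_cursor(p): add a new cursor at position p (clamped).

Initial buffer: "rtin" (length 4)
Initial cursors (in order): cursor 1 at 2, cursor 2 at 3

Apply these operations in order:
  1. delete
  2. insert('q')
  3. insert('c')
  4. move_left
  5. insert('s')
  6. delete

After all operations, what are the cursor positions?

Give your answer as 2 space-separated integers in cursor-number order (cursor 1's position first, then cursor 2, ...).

After op 1 (delete): buffer="rn" (len 2), cursors c1@1 c2@1, authorship ..
After op 2 (insert('q')): buffer="rqqn" (len 4), cursors c1@3 c2@3, authorship .12.
After op 3 (insert('c')): buffer="rqqccn" (len 6), cursors c1@5 c2@5, authorship .1212.
After op 4 (move_left): buffer="rqqccn" (len 6), cursors c1@4 c2@4, authorship .1212.
After op 5 (insert('s')): buffer="rqqcsscn" (len 8), cursors c1@6 c2@6, authorship .121122.
After op 6 (delete): buffer="rqqccn" (len 6), cursors c1@4 c2@4, authorship .1212.

Answer: 4 4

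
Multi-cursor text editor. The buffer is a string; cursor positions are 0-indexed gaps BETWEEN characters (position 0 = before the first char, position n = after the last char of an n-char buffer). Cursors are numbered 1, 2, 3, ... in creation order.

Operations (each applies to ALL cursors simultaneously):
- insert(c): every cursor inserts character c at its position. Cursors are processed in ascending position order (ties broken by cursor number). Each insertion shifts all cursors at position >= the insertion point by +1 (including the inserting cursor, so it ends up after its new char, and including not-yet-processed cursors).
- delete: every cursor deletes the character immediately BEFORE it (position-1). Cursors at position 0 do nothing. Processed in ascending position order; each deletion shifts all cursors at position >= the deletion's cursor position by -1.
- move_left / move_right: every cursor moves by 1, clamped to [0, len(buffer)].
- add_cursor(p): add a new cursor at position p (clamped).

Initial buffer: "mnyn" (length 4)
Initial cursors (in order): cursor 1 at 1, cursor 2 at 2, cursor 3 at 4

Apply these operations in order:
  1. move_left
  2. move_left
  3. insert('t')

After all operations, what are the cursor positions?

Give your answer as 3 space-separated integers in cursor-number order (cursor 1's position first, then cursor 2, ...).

After op 1 (move_left): buffer="mnyn" (len 4), cursors c1@0 c2@1 c3@3, authorship ....
After op 2 (move_left): buffer="mnyn" (len 4), cursors c1@0 c2@0 c3@2, authorship ....
After op 3 (insert('t')): buffer="ttmntyn" (len 7), cursors c1@2 c2@2 c3@5, authorship 12..3..

Answer: 2 2 5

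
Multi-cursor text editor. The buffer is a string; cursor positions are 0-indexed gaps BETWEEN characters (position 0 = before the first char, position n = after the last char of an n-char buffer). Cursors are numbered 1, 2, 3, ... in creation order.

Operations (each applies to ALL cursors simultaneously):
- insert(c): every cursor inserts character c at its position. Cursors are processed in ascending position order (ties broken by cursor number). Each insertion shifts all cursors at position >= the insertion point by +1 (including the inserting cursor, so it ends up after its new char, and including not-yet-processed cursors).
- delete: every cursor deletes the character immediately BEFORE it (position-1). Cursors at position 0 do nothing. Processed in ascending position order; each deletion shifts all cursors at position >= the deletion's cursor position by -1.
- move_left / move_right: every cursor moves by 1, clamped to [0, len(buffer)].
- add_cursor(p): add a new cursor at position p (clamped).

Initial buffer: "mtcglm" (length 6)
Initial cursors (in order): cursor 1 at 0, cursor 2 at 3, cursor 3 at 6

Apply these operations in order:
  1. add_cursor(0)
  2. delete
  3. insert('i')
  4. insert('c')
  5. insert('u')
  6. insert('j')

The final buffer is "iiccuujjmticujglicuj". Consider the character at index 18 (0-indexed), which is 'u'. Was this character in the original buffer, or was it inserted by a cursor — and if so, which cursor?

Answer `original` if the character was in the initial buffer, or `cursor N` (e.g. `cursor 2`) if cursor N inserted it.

Answer: cursor 3

Derivation:
After op 1 (add_cursor(0)): buffer="mtcglm" (len 6), cursors c1@0 c4@0 c2@3 c3@6, authorship ......
After op 2 (delete): buffer="mtgl" (len 4), cursors c1@0 c4@0 c2@2 c3@4, authorship ....
After op 3 (insert('i')): buffer="iimtigli" (len 8), cursors c1@2 c4@2 c2@5 c3@8, authorship 14..2..3
After op 4 (insert('c')): buffer="iiccmticglic" (len 12), cursors c1@4 c4@4 c2@8 c3@12, authorship 1414..22..33
After op 5 (insert('u')): buffer="iiccuumticuglicu" (len 16), cursors c1@6 c4@6 c2@11 c3@16, authorship 141414..222..333
After op 6 (insert('j')): buffer="iiccuujjmticujglicuj" (len 20), cursors c1@8 c4@8 c2@14 c3@20, authorship 14141414..2222..3333
Authorship (.=original, N=cursor N): 1 4 1 4 1 4 1 4 . . 2 2 2 2 . . 3 3 3 3
Index 18: author = 3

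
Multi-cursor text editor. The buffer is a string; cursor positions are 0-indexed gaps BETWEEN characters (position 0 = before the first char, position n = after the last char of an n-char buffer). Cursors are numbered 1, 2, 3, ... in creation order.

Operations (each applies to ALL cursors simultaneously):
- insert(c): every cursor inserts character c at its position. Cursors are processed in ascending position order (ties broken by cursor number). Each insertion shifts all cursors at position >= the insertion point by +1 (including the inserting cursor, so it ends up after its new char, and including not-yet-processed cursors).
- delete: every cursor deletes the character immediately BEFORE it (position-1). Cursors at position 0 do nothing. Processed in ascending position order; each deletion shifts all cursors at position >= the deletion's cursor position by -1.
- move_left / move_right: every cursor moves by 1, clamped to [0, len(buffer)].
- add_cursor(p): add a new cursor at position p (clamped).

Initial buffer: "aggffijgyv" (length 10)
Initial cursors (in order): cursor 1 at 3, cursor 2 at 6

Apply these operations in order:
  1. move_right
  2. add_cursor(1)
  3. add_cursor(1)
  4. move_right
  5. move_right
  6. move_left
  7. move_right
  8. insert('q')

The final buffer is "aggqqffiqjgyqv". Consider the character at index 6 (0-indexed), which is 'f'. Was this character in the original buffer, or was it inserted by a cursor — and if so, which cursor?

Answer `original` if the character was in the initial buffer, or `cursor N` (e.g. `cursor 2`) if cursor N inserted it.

Answer: original

Derivation:
After op 1 (move_right): buffer="aggffijgyv" (len 10), cursors c1@4 c2@7, authorship ..........
After op 2 (add_cursor(1)): buffer="aggffijgyv" (len 10), cursors c3@1 c1@4 c2@7, authorship ..........
After op 3 (add_cursor(1)): buffer="aggffijgyv" (len 10), cursors c3@1 c4@1 c1@4 c2@7, authorship ..........
After op 4 (move_right): buffer="aggffijgyv" (len 10), cursors c3@2 c4@2 c1@5 c2@8, authorship ..........
After op 5 (move_right): buffer="aggffijgyv" (len 10), cursors c3@3 c4@3 c1@6 c2@9, authorship ..........
After op 6 (move_left): buffer="aggffijgyv" (len 10), cursors c3@2 c4@2 c1@5 c2@8, authorship ..........
After op 7 (move_right): buffer="aggffijgyv" (len 10), cursors c3@3 c4@3 c1@6 c2@9, authorship ..........
After op 8 (insert('q')): buffer="aggqqffiqjgyqv" (len 14), cursors c3@5 c4@5 c1@9 c2@13, authorship ...34...1...2.
Authorship (.=original, N=cursor N): . . . 3 4 . . . 1 . . . 2 .
Index 6: author = original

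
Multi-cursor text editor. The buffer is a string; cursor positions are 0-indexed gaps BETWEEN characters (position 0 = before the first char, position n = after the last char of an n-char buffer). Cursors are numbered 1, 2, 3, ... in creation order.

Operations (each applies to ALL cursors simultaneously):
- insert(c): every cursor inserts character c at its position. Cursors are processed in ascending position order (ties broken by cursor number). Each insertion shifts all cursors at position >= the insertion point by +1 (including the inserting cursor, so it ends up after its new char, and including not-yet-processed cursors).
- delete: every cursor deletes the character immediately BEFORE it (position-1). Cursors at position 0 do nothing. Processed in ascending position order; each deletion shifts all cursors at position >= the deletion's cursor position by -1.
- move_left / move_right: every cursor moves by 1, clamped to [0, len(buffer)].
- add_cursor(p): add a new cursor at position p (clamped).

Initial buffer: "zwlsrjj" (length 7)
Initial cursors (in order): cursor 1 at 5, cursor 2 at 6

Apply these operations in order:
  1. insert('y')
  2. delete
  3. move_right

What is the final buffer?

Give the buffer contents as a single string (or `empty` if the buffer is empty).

After op 1 (insert('y')): buffer="zwlsryjyj" (len 9), cursors c1@6 c2@8, authorship .....1.2.
After op 2 (delete): buffer="zwlsrjj" (len 7), cursors c1@5 c2@6, authorship .......
After op 3 (move_right): buffer="zwlsrjj" (len 7), cursors c1@6 c2@7, authorship .......

Answer: zwlsrjj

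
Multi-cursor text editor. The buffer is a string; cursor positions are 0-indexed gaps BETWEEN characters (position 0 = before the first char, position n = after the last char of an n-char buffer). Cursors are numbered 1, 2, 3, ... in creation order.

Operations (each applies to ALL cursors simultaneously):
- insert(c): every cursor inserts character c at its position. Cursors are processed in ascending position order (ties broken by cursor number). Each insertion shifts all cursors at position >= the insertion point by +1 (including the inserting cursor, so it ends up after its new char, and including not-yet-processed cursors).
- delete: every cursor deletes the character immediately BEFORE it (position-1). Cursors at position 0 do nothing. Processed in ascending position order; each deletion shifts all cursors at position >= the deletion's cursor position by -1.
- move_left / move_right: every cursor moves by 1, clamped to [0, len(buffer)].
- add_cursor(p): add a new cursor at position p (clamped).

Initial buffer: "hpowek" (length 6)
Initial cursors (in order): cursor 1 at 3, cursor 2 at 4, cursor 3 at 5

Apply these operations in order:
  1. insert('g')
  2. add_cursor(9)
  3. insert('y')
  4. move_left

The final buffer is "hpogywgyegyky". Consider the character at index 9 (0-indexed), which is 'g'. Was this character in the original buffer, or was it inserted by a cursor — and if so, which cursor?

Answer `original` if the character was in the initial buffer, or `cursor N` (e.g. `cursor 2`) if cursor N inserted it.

Answer: cursor 3

Derivation:
After op 1 (insert('g')): buffer="hpogwgegk" (len 9), cursors c1@4 c2@6 c3@8, authorship ...1.2.3.
After op 2 (add_cursor(9)): buffer="hpogwgegk" (len 9), cursors c1@4 c2@6 c3@8 c4@9, authorship ...1.2.3.
After op 3 (insert('y')): buffer="hpogywgyegyky" (len 13), cursors c1@5 c2@8 c3@11 c4@13, authorship ...11.22.33.4
After op 4 (move_left): buffer="hpogywgyegyky" (len 13), cursors c1@4 c2@7 c3@10 c4@12, authorship ...11.22.33.4
Authorship (.=original, N=cursor N): . . . 1 1 . 2 2 . 3 3 . 4
Index 9: author = 3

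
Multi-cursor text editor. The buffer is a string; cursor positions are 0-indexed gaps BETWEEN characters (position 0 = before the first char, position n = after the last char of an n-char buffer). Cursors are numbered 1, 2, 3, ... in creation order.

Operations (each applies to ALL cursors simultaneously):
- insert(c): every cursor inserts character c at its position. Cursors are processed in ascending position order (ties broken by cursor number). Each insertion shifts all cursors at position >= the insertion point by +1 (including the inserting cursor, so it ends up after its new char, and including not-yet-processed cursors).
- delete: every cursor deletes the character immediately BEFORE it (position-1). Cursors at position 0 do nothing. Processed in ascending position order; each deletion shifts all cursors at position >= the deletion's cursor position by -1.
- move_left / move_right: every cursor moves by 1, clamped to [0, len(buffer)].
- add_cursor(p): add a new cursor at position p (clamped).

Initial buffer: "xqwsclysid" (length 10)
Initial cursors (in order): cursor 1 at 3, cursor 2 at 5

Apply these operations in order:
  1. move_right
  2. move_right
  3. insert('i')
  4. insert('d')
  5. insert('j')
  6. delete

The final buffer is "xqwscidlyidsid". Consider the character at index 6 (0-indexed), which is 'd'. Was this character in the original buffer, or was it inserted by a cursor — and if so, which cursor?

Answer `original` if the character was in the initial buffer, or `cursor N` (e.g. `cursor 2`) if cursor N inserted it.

After op 1 (move_right): buffer="xqwsclysid" (len 10), cursors c1@4 c2@6, authorship ..........
After op 2 (move_right): buffer="xqwsclysid" (len 10), cursors c1@5 c2@7, authorship ..........
After op 3 (insert('i')): buffer="xqwscilyisid" (len 12), cursors c1@6 c2@9, authorship .....1..2...
After op 4 (insert('d')): buffer="xqwscidlyidsid" (len 14), cursors c1@7 c2@11, authorship .....11..22...
After op 5 (insert('j')): buffer="xqwscidjlyidjsid" (len 16), cursors c1@8 c2@13, authorship .....111..222...
After op 6 (delete): buffer="xqwscidlyidsid" (len 14), cursors c1@7 c2@11, authorship .....11..22...
Authorship (.=original, N=cursor N): . . . . . 1 1 . . 2 2 . . .
Index 6: author = 1

Answer: cursor 1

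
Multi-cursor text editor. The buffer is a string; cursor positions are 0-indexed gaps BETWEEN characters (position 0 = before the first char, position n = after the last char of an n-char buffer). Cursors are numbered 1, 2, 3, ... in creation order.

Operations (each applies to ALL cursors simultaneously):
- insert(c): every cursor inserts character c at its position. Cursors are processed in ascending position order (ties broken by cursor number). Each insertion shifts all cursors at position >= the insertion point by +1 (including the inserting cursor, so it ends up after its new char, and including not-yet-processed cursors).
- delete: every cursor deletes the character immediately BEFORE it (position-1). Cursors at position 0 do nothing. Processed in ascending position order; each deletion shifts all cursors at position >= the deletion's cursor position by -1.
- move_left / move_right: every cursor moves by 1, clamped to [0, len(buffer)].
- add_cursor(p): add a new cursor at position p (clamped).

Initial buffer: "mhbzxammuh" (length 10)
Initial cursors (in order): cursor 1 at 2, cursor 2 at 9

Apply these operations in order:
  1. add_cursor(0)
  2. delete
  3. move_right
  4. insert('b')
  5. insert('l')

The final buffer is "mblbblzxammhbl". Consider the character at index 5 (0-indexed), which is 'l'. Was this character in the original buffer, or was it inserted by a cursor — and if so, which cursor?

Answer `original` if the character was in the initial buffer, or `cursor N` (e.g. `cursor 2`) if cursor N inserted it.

Answer: cursor 1

Derivation:
After op 1 (add_cursor(0)): buffer="mhbzxammuh" (len 10), cursors c3@0 c1@2 c2@9, authorship ..........
After op 2 (delete): buffer="mbzxammh" (len 8), cursors c3@0 c1@1 c2@7, authorship ........
After op 3 (move_right): buffer="mbzxammh" (len 8), cursors c3@1 c1@2 c2@8, authorship ........
After op 4 (insert('b')): buffer="mbbbzxammhb" (len 11), cursors c3@2 c1@4 c2@11, authorship .3.1......2
After op 5 (insert('l')): buffer="mblbblzxammhbl" (len 14), cursors c3@3 c1@6 c2@14, authorship .33.11......22
Authorship (.=original, N=cursor N): . 3 3 . 1 1 . . . . . . 2 2
Index 5: author = 1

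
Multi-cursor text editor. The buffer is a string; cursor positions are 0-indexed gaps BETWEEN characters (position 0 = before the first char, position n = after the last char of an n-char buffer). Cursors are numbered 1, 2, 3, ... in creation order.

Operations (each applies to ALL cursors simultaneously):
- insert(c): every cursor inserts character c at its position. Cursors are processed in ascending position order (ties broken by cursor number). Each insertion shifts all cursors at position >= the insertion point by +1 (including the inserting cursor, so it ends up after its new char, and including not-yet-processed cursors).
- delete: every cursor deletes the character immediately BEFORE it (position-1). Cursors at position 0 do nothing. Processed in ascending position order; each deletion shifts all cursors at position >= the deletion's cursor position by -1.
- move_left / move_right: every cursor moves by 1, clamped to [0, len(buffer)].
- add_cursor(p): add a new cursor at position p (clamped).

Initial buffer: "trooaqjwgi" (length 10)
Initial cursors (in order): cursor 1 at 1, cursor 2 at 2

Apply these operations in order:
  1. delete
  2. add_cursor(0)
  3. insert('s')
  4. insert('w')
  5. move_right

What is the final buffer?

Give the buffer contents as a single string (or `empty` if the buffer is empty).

Answer: ssswwwooaqjwgi

Derivation:
After op 1 (delete): buffer="ooaqjwgi" (len 8), cursors c1@0 c2@0, authorship ........
After op 2 (add_cursor(0)): buffer="ooaqjwgi" (len 8), cursors c1@0 c2@0 c3@0, authorship ........
After op 3 (insert('s')): buffer="sssooaqjwgi" (len 11), cursors c1@3 c2@3 c3@3, authorship 123........
After op 4 (insert('w')): buffer="ssswwwooaqjwgi" (len 14), cursors c1@6 c2@6 c3@6, authorship 123123........
After op 5 (move_right): buffer="ssswwwooaqjwgi" (len 14), cursors c1@7 c2@7 c3@7, authorship 123123........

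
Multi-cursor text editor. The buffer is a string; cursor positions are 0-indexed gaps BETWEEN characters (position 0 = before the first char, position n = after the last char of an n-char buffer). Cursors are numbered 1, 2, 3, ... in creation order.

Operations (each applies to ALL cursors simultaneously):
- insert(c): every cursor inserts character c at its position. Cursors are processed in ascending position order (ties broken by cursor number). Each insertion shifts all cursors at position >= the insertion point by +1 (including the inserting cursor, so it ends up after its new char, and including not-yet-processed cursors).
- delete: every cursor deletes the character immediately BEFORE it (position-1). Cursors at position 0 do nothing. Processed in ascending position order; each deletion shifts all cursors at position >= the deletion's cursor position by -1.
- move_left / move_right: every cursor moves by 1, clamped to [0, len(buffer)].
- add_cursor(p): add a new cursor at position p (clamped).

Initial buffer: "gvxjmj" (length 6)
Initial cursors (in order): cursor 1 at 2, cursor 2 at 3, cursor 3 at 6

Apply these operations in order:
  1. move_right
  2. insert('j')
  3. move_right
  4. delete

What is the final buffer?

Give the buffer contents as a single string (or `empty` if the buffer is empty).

Answer: gvxjjj

Derivation:
After op 1 (move_right): buffer="gvxjmj" (len 6), cursors c1@3 c2@4 c3@6, authorship ......
After op 2 (insert('j')): buffer="gvxjjjmjj" (len 9), cursors c1@4 c2@6 c3@9, authorship ...1.2..3
After op 3 (move_right): buffer="gvxjjjmjj" (len 9), cursors c1@5 c2@7 c3@9, authorship ...1.2..3
After op 4 (delete): buffer="gvxjjj" (len 6), cursors c1@4 c2@5 c3@6, authorship ...12.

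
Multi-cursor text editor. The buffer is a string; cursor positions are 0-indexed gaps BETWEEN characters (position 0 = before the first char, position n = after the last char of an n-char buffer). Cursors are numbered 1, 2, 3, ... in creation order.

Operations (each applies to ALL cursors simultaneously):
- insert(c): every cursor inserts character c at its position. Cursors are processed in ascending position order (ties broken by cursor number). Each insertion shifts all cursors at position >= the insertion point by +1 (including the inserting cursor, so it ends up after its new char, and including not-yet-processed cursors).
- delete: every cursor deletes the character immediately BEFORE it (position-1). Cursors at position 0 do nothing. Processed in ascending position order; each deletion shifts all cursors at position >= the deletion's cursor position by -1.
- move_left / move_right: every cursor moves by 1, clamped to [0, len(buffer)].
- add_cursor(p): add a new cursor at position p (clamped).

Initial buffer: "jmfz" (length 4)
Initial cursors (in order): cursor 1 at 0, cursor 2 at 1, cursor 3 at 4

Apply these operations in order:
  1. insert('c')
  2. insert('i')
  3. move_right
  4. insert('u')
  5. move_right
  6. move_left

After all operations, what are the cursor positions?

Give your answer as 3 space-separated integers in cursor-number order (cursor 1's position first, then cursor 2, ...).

After op 1 (insert('c')): buffer="cjcmfzc" (len 7), cursors c1@1 c2@3 c3@7, authorship 1.2...3
After op 2 (insert('i')): buffer="cijcimfzci" (len 10), cursors c1@2 c2@5 c3@10, authorship 11.22...33
After op 3 (move_right): buffer="cijcimfzci" (len 10), cursors c1@3 c2@6 c3@10, authorship 11.22...33
After op 4 (insert('u')): buffer="cijucimufzciu" (len 13), cursors c1@4 c2@8 c3@13, authorship 11.122.2..333
After op 5 (move_right): buffer="cijucimufzciu" (len 13), cursors c1@5 c2@9 c3@13, authorship 11.122.2..333
After op 6 (move_left): buffer="cijucimufzciu" (len 13), cursors c1@4 c2@8 c3@12, authorship 11.122.2..333

Answer: 4 8 12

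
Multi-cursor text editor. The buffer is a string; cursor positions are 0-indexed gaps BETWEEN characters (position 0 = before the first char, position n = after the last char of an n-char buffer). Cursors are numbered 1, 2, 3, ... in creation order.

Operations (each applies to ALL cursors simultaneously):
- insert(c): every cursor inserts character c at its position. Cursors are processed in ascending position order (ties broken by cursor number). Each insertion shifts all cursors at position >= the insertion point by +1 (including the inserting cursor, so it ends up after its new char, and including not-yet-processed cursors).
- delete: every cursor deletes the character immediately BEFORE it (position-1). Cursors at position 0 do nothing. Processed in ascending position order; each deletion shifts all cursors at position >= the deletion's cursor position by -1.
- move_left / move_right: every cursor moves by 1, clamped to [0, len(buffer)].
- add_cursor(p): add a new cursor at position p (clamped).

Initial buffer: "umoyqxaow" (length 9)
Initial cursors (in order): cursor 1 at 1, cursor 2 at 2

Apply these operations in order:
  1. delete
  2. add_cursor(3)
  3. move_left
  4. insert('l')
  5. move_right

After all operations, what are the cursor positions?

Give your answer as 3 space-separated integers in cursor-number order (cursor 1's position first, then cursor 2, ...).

Answer: 3 3 6

Derivation:
After op 1 (delete): buffer="oyqxaow" (len 7), cursors c1@0 c2@0, authorship .......
After op 2 (add_cursor(3)): buffer="oyqxaow" (len 7), cursors c1@0 c2@0 c3@3, authorship .......
After op 3 (move_left): buffer="oyqxaow" (len 7), cursors c1@0 c2@0 c3@2, authorship .......
After op 4 (insert('l')): buffer="lloylqxaow" (len 10), cursors c1@2 c2@2 c3@5, authorship 12..3.....
After op 5 (move_right): buffer="lloylqxaow" (len 10), cursors c1@3 c2@3 c3@6, authorship 12..3.....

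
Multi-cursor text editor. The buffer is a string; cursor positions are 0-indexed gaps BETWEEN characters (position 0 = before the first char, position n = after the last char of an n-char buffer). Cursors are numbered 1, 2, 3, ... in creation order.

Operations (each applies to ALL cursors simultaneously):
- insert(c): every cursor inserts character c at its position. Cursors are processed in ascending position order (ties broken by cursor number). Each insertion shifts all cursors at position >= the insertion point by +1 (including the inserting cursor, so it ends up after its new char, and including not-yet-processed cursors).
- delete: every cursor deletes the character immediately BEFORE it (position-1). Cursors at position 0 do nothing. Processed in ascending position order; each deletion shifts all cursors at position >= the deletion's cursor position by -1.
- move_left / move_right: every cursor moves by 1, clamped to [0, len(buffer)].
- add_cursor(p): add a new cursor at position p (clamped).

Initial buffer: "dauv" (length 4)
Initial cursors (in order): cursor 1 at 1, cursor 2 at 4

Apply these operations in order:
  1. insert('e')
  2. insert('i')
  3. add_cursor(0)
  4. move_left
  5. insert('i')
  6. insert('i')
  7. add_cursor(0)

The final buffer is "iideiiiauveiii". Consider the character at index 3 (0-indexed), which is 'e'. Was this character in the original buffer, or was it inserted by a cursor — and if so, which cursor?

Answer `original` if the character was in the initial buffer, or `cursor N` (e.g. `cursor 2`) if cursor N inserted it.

Answer: cursor 1

Derivation:
After op 1 (insert('e')): buffer="deauve" (len 6), cursors c1@2 c2@6, authorship .1...2
After op 2 (insert('i')): buffer="deiauvei" (len 8), cursors c1@3 c2@8, authorship .11...22
After op 3 (add_cursor(0)): buffer="deiauvei" (len 8), cursors c3@0 c1@3 c2@8, authorship .11...22
After op 4 (move_left): buffer="deiauvei" (len 8), cursors c3@0 c1@2 c2@7, authorship .11...22
After op 5 (insert('i')): buffer="ideiiauveii" (len 11), cursors c3@1 c1@4 c2@10, authorship 3.111...222
After op 6 (insert('i')): buffer="iideiiiauveiii" (len 14), cursors c3@2 c1@6 c2@13, authorship 33.1111...2222
After op 7 (add_cursor(0)): buffer="iideiiiauveiii" (len 14), cursors c4@0 c3@2 c1@6 c2@13, authorship 33.1111...2222
Authorship (.=original, N=cursor N): 3 3 . 1 1 1 1 . . . 2 2 2 2
Index 3: author = 1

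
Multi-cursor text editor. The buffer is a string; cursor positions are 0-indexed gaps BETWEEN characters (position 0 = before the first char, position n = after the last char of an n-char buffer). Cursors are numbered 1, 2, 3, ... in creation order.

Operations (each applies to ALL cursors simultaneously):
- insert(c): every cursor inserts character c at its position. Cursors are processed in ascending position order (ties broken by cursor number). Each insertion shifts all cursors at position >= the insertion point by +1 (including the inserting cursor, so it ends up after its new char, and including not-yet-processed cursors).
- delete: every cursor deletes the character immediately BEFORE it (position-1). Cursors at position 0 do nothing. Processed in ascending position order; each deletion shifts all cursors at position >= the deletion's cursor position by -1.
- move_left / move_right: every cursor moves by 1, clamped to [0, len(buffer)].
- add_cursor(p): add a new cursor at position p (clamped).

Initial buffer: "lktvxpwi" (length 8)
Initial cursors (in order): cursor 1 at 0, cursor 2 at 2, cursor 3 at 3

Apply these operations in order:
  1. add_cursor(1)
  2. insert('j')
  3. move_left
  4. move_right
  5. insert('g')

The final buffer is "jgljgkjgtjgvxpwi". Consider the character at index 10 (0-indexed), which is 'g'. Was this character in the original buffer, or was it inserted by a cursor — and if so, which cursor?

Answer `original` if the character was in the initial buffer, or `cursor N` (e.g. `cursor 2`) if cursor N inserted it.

After op 1 (add_cursor(1)): buffer="lktvxpwi" (len 8), cursors c1@0 c4@1 c2@2 c3@3, authorship ........
After op 2 (insert('j')): buffer="jljkjtjvxpwi" (len 12), cursors c1@1 c4@3 c2@5 c3@7, authorship 1.4.2.3.....
After op 3 (move_left): buffer="jljkjtjvxpwi" (len 12), cursors c1@0 c4@2 c2@4 c3@6, authorship 1.4.2.3.....
After op 4 (move_right): buffer="jljkjtjvxpwi" (len 12), cursors c1@1 c4@3 c2@5 c3@7, authorship 1.4.2.3.....
After op 5 (insert('g')): buffer="jgljgkjgtjgvxpwi" (len 16), cursors c1@2 c4@5 c2@8 c3@11, authorship 11.44.22.33.....
Authorship (.=original, N=cursor N): 1 1 . 4 4 . 2 2 . 3 3 . . . . .
Index 10: author = 3

Answer: cursor 3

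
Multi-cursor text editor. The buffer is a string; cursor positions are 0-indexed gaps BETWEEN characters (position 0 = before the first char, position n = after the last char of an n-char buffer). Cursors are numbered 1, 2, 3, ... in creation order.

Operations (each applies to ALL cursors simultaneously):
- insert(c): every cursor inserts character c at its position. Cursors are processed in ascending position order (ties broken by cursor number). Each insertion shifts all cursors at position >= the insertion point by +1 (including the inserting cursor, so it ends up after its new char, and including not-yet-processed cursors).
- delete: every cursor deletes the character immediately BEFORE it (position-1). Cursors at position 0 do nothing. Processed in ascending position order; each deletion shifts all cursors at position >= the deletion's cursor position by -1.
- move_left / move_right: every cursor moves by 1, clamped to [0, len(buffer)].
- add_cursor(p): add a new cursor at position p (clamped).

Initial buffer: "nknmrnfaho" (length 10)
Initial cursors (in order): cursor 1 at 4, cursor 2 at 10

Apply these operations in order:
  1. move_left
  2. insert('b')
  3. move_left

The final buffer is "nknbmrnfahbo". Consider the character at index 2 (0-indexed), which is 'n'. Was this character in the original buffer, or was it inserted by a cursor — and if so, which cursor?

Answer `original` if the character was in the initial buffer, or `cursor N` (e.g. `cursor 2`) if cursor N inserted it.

After op 1 (move_left): buffer="nknmrnfaho" (len 10), cursors c1@3 c2@9, authorship ..........
After op 2 (insert('b')): buffer="nknbmrnfahbo" (len 12), cursors c1@4 c2@11, authorship ...1......2.
After op 3 (move_left): buffer="nknbmrnfahbo" (len 12), cursors c1@3 c2@10, authorship ...1......2.
Authorship (.=original, N=cursor N): . . . 1 . . . . . . 2 .
Index 2: author = original

Answer: original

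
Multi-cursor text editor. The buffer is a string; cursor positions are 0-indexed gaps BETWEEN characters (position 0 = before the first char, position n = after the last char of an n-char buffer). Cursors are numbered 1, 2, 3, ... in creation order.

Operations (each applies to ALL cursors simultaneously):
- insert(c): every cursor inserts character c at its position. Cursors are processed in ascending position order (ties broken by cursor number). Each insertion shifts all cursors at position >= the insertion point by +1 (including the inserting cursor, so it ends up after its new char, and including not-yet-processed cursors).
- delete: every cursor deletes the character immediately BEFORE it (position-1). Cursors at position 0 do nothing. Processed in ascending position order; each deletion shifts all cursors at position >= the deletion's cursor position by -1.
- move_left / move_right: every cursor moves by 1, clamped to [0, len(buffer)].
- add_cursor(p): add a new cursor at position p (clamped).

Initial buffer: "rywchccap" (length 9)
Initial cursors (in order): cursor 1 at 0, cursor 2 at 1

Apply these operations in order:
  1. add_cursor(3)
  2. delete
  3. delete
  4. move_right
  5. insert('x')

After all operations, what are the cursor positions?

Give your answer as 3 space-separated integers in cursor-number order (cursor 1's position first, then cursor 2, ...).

Answer: 4 4 4

Derivation:
After op 1 (add_cursor(3)): buffer="rywchccap" (len 9), cursors c1@0 c2@1 c3@3, authorship .........
After op 2 (delete): buffer="ychccap" (len 7), cursors c1@0 c2@0 c3@1, authorship .......
After op 3 (delete): buffer="chccap" (len 6), cursors c1@0 c2@0 c3@0, authorship ......
After op 4 (move_right): buffer="chccap" (len 6), cursors c1@1 c2@1 c3@1, authorship ......
After op 5 (insert('x')): buffer="cxxxhccap" (len 9), cursors c1@4 c2@4 c3@4, authorship .123.....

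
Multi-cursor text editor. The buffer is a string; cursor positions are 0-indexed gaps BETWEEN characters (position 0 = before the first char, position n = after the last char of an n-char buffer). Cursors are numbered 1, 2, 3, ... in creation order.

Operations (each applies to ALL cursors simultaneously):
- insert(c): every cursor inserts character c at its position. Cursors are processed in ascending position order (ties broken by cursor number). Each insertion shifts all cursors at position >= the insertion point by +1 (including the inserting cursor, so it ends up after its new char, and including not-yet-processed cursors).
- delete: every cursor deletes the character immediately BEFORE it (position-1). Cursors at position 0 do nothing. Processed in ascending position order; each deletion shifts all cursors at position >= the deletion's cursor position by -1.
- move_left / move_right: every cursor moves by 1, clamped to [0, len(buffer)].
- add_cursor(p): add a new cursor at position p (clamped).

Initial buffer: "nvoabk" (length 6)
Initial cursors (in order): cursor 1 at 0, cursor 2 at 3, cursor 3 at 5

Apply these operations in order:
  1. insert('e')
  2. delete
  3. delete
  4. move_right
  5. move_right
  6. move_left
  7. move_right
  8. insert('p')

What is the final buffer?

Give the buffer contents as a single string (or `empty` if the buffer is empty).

Answer: nvpakpp

Derivation:
After op 1 (insert('e')): buffer="envoeabek" (len 9), cursors c1@1 c2@5 c3@8, authorship 1...2..3.
After op 2 (delete): buffer="nvoabk" (len 6), cursors c1@0 c2@3 c3@5, authorship ......
After op 3 (delete): buffer="nvak" (len 4), cursors c1@0 c2@2 c3@3, authorship ....
After op 4 (move_right): buffer="nvak" (len 4), cursors c1@1 c2@3 c3@4, authorship ....
After op 5 (move_right): buffer="nvak" (len 4), cursors c1@2 c2@4 c3@4, authorship ....
After op 6 (move_left): buffer="nvak" (len 4), cursors c1@1 c2@3 c3@3, authorship ....
After op 7 (move_right): buffer="nvak" (len 4), cursors c1@2 c2@4 c3@4, authorship ....
After op 8 (insert('p')): buffer="nvpakpp" (len 7), cursors c1@3 c2@7 c3@7, authorship ..1..23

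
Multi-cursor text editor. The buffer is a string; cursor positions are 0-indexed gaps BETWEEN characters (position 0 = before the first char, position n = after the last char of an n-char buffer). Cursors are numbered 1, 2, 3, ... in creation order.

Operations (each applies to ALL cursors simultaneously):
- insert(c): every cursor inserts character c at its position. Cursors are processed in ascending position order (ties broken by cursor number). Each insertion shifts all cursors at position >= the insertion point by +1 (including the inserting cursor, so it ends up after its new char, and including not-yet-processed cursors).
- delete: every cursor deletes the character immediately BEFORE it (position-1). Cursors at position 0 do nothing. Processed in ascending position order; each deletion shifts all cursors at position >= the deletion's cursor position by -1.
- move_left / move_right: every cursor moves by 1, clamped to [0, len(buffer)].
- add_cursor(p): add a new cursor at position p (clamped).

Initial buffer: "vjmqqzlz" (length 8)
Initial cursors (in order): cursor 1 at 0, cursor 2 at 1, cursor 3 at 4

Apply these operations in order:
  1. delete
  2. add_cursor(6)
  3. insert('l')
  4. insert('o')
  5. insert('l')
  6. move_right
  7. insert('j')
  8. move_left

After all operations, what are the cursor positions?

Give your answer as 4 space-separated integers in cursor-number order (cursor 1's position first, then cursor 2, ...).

After op 1 (delete): buffer="jmqzlz" (len 6), cursors c1@0 c2@0 c3@2, authorship ......
After op 2 (add_cursor(6)): buffer="jmqzlz" (len 6), cursors c1@0 c2@0 c3@2 c4@6, authorship ......
After op 3 (insert('l')): buffer="lljmlqzlzl" (len 10), cursors c1@2 c2@2 c3@5 c4@10, authorship 12..3....4
After op 4 (insert('o')): buffer="lloojmloqzlzlo" (len 14), cursors c1@4 c2@4 c3@8 c4@14, authorship 1212..33....44
After op 5 (insert('l')): buffer="lloolljmlolqzlzlol" (len 18), cursors c1@6 c2@6 c3@11 c4@18, authorship 121212..333....444
After op 6 (move_right): buffer="lloolljmlolqzlzlol" (len 18), cursors c1@7 c2@7 c3@12 c4@18, authorship 121212..333....444
After op 7 (insert('j')): buffer="lloolljjjmlolqjzlzlolj" (len 22), cursors c1@9 c2@9 c3@15 c4@22, authorship 121212.12.333.3...4444
After op 8 (move_left): buffer="lloolljjjmlolqjzlzlolj" (len 22), cursors c1@8 c2@8 c3@14 c4@21, authorship 121212.12.333.3...4444

Answer: 8 8 14 21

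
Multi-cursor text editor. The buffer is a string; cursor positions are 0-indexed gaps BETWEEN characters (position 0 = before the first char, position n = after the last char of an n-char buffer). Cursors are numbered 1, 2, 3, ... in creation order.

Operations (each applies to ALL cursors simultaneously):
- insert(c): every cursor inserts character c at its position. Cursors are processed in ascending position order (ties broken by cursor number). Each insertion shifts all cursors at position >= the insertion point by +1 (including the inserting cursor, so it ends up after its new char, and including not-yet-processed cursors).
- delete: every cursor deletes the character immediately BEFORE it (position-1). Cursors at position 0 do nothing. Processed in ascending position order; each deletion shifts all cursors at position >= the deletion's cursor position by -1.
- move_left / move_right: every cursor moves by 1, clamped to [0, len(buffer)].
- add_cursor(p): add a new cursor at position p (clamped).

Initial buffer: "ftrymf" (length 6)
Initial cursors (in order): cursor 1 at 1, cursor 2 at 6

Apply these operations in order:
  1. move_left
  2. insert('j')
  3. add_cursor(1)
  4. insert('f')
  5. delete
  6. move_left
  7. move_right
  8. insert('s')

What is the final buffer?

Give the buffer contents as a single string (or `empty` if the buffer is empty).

After op 1 (move_left): buffer="ftrymf" (len 6), cursors c1@0 c2@5, authorship ......
After op 2 (insert('j')): buffer="jftrymjf" (len 8), cursors c1@1 c2@7, authorship 1.....2.
After op 3 (add_cursor(1)): buffer="jftrymjf" (len 8), cursors c1@1 c3@1 c2@7, authorship 1.....2.
After op 4 (insert('f')): buffer="jffftrymjff" (len 11), cursors c1@3 c3@3 c2@10, authorship 113.....22.
After op 5 (delete): buffer="jftrymjf" (len 8), cursors c1@1 c3@1 c2@7, authorship 1.....2.
After op 6 (move_left): buffer="jftrymjf" (len 8), cursors c1@0 c3@0 c2@6, authorship 1.....2.
After op 7 (move_right): buffer="jftrymjf" (len 8), cursors c1@1 c3@1 c2@7, authorship 1.....2.
After op 8 (insert('s')): buffer="jssftrymjsf" (len 11), cursors c1@3 c3@3 c2@10, authorship 113.....22.

Answer: jssftrymjsf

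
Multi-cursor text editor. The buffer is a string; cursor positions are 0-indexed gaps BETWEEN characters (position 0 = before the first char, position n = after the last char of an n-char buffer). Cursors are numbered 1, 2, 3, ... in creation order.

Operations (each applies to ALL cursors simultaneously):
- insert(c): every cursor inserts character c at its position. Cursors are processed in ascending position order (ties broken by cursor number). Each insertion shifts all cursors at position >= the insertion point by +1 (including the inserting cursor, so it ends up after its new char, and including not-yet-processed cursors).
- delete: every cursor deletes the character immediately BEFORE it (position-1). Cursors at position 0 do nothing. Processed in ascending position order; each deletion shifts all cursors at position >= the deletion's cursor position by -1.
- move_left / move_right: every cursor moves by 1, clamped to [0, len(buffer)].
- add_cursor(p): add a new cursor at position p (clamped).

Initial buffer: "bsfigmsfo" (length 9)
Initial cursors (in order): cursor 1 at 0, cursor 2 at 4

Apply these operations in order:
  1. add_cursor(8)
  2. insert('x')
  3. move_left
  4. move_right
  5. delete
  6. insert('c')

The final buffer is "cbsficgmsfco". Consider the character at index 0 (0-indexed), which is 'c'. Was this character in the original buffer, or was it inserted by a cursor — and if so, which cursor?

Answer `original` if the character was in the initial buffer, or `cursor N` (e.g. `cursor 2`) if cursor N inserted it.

After op 1 (add_cursor(8)): buffer="bsfigmsfo" (len 9), cursors c1@0 c2@4 c3@8, authorship .........
After op 2 (insert('x')): buffer="xbsfixgmsfxo" (len 12), cursors c1@1 c2@6 c3@11, authorship 1....2....3.
After op 3 (move_left): buffer="xbsfixgmsfxo" (len 12), cursors c1@0 c2@5 c3@10, authorship 1....2....3.
After op 4 (move_right): buffer="xbsfixgmsfxo" (len 12), cursors c1@1 c2@6 c3@11, authorship 1....2....3.
After op 5 (delete): buffer="bsfigmsfo" (len 9), cursors c1@0 c2@4 c3@8, authorship .........
After op 6 (insert('c')): buffer="cbsficgmsfco" (len 12), cursors c1@1 c2@6 c3@11, authorship 1....2....3.
Authorship (.=original, N=cursor N): 1 . . . . 2 . . . . 3 .
Index 0: author = 1

Answer: cursor 1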